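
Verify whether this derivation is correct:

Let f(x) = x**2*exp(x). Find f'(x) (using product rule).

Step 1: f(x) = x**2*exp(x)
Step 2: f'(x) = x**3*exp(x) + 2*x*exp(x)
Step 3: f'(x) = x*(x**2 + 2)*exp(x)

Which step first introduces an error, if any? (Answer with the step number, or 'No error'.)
Step 2

Step 2 is incorrect due to a wrong exponent.
The step shows: x**3*exp(x) + 2*x*exp(x)
The correct value should be: x**2*exp(x) + 2*x*exp(x)

Explanation: The exponent 2 on x was incorrectly written as 3: the term x**2*exp(x) was incorrectly written as x**3*exp(x)
The later steps are derived from this incorrect expression, so the error originates in Step 2.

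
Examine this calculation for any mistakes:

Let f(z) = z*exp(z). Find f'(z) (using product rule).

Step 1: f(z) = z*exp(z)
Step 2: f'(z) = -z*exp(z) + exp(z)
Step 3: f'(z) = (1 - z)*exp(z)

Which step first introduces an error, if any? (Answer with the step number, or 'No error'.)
Step 2

Step 2 is incorrect due to a sign flip.
The step shows: -z*exp(z) + exp(z)
The correct value should be: z*exp(z) + exp(z)

Explanation: The sign of one term was flipped: the term z*exp(z) was incorrectly written as -z*exp(z)
The later steps are derived from this incorrect expression, so the error originates in Step 2.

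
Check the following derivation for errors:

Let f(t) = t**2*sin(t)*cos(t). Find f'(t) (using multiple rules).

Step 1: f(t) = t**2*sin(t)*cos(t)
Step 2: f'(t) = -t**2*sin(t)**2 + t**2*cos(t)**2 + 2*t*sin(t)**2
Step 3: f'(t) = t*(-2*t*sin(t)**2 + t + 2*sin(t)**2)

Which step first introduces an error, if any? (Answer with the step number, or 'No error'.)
Step 2

Step 2 is incorrect due to a wrong trig function.
The step shows: -t**2*sin(t)**2 + t**2*cos(t)**2 + 2*t*sin(t)**2
The correct value should be: -t**2*sin(t)**2 + t**2*cos(t)**2 + 2*t*sin(t)*cos(t)

Explanation: cos(t) was incorrectly written as sin(t): the term 2*t*sin(t)*cos(t) was incorrectly written as 2*t*sin(t)**2
The later steps are derived from this incorrect expression, so the error originates in Step 2.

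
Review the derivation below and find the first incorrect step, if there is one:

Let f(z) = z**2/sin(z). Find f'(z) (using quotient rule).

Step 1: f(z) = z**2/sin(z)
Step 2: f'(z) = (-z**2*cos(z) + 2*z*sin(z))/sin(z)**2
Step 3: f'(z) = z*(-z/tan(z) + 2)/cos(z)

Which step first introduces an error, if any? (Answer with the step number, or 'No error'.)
Step 3

Step 3 is incorrect due to a wrong trig function.
The step shows: z*(-z/tan(z) + 2)/cos(z)
The correct value should be: z*(-z/tan(z) + 2)/sin(z)

Explanation: sin(z) was incorrectly written as cos(z): the term z*(-z/tan(z) + 2)/sin(z) was incorrectly written as z*(-z/tan(z) + 2)/cos(z)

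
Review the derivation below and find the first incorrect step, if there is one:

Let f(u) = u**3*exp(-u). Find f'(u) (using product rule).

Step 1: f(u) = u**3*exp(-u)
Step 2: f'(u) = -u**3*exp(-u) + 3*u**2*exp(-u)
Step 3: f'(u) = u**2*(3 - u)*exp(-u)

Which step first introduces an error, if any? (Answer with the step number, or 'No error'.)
No error

All steps in this derivation are correct.
The final answer f'(u) = u**2*(3 - u)*exp(-u) is valid.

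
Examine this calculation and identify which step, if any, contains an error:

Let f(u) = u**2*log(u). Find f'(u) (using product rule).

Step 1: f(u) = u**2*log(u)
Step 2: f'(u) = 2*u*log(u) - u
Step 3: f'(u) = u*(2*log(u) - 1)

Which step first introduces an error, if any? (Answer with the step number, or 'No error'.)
Step 2

Step 2 is incorrect due to a sign flip.
The step shows: 2*u*log(u) - u
The correct value should be: 2*u*log(u) + u

Explanation: The sign of one term was flipped: the term u was incorrectly written as -u
The later steps are derived from this incorrect expression, so the error originates in Step 2.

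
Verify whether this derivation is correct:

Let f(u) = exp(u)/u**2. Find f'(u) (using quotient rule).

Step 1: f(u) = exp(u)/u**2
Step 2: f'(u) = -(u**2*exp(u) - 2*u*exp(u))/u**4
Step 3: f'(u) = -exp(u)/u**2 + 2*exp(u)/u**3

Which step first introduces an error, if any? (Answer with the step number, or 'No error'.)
Step 2

Step 2 is incorrect due to a sign flip.
The step shows: -(u**2*exp(u) - 2*u*exp(u))/u**4
The correct value should be: (u**2*exp(u) - 2*u*exp(u))/u**4

Explanation: The sign of the whole expression was flipped: the term (u**2*exp(u) - 2*u*exp(u))/u**4 was incorrectly written as -(u**2*exp(u) - 2*u*exp(u))/u**4
The later steps are derived from this incorrect expression, so the error originates in Step 2.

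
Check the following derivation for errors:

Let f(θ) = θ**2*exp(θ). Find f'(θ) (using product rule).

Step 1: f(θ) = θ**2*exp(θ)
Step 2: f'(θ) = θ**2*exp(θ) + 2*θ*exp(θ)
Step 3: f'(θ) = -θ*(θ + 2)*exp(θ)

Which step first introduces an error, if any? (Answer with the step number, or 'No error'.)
Step 3

Step 3 is incorrect due to a sign flip.
The step shows: -θ*(θ + 2)*exp(θ)
The correct value should be: θ*(θ + 2)*exp(θ)

Explanation: The sign of the whole expression was flipped: the term θ*(θ + 2)*exp(θ) was incorrectly written as -θ*(θ + 2)*exp(θ)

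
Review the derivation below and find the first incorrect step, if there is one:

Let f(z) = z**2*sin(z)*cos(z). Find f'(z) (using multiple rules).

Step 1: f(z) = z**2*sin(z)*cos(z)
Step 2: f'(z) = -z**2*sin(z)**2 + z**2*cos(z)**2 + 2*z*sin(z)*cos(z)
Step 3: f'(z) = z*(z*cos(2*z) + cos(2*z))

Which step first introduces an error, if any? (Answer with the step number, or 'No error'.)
Step 3

Step 3 is incorrect due to a wrong trig function.
The step shows: z*(z*cos(2*z) + cos(2*z))
The correct value should be: z*(z*cos(2*z) + sin(2*z))

Explanation: sin(2*z) was incorrectly written as cos(2*z): the term z*(z*cos(2*z) + sin(2*z)) was incorrectly written as z*(z*cos(2*z) + cos(2*z))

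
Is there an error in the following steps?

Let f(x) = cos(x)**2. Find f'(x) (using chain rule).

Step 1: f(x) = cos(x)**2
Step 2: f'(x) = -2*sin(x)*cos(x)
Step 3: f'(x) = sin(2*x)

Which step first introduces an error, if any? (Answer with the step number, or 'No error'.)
Step 3

Step 3 is incorrect due to a sign flip.
The step shows: sin(2*x)
The correct value should be: -sin(2*x)

Explanation: The sign of the whole expression was flipped: the term -sin(2*x) was incorrectly written as sin(2*x)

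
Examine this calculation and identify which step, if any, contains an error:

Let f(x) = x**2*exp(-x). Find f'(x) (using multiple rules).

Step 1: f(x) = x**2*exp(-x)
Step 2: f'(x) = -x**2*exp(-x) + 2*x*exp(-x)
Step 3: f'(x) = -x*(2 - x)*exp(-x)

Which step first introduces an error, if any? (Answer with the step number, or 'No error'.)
Step 3

Step 3 is incorrect due to a sign flip.
The step shows: -x*(2 - x)*exp(-x)
The correct value should be: x*(2 - x)*exp(-x)

Explanation: The sign of the whole expression was flipped: the term x*(2 - x)*exp(-x) was incorrectly written as -x*(2 - x)*exp(-x)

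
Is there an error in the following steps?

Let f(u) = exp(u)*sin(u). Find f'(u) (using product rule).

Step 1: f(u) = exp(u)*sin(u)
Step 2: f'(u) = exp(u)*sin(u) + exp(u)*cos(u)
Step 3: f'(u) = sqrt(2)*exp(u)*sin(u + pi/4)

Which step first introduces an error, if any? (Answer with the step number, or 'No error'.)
No error

All steps in this derivation are correct.
The final answer f'(u) = sqrt(2)*exp(u)*sin(u + pi/4) is valid.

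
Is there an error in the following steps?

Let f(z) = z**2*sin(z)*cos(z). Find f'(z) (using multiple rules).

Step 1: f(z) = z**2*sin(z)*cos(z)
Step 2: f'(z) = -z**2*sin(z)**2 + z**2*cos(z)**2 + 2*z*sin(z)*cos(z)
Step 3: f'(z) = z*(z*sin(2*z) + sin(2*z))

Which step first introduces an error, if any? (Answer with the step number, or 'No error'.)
Step 3

Step 3 is incorrect due to a wrong trig function.
The step shows: z*(z*sin(2*z) + sin(2*z))
The correct value should be: z*(z*cos(2*z) + sin(2*z))

Explanation: cos(2*z) was incorrectly written as sin(2*z): the term z*(z*cos(2*z) + sin(2*z)) was incorrectly written as z*(z*sin(2*z) + sin(2*z))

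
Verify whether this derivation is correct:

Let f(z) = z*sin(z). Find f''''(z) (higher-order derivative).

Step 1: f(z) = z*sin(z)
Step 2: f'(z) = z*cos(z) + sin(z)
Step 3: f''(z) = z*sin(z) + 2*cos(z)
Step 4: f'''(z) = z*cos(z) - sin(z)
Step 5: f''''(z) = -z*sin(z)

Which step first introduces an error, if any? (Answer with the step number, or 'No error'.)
Step 3

Step 3 is incorrect due to a sign flip.
The step shows: z*sin(z) + 2*cos(z)
The correct value should be: -z*sin(z) + 2*cos(z)

Explanation: The sign of one term was flipped: the term -z*sin(z) was incorrectly written as z*sin(z)
The later steps are derived from this incorrect expression, so the error originates in Step 3.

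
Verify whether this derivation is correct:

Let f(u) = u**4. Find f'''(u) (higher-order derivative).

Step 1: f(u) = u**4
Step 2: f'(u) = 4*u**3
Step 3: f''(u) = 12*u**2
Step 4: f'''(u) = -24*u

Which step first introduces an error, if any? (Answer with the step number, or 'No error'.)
Step 4

Step 4 is incorrect due to a sign flip.
The step shows: -24*u
The correct value should be: 24*u

Explanation: The sign of the whole expression was flipped: the term 24*u was incorrectly written as -24*u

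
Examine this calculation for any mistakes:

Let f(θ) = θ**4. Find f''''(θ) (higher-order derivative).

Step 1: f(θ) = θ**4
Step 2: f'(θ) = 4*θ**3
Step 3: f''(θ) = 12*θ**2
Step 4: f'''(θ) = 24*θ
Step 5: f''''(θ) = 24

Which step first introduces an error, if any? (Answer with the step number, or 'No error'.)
No error

All steps in this derivation are correct.
The final answer f''''(θ) = 24 is valid.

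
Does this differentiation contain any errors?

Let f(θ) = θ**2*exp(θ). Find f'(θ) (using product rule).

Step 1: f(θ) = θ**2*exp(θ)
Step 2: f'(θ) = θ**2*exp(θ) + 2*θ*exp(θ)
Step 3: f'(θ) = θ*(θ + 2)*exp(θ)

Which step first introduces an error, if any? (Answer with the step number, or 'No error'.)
No error

All steps in this derivation are correct.
The final answer f'(θ) = θ*(θ + 2)*exp(θ) is valid.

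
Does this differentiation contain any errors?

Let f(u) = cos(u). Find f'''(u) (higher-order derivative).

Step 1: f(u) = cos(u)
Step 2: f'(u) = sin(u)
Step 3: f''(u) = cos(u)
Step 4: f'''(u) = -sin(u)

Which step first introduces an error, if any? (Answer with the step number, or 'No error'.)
Step 2

Step 2 is incorrect due to a sign flip.
The step shows: sin(u)
The correct value should be: -sin(u)

Explanation: The sign of the whole expression was flipped: the term -sin(u) was incorrectly written as sin(u)
The later steps are derived from this incorrect expression, so the error originates in Step 2.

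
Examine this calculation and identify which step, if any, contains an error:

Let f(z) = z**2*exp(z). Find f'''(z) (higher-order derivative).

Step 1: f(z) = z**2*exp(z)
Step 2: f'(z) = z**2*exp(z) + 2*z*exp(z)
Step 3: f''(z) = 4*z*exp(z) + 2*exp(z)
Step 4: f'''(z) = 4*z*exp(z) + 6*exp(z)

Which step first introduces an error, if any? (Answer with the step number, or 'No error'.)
Step 3

Step 3 is incorrect due to a dropped term.
The step shows: 4*z*exp(z) + 2*exp(z)
The correct value should be: z**2*exp(z) + 4*z*exp(z) + 2*exp(z)

Explanation: A term was dropped: the term z**2*exp(z) was incorrectly omitted
The later steps are derived from this incorrect expression, so the error originates in Step 3.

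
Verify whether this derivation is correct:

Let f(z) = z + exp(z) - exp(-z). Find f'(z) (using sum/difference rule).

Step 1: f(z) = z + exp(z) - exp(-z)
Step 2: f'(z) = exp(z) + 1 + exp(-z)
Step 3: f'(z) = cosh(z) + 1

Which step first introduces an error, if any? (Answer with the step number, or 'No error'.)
Step 3

Step 3 is incorrect due to a wrong coefficient.
The step shows: cosh(z) + 1
The correct value should be: 2*cosh(z) + 1

Explanation: The coefficient 2 was incorrectly written as 1: the term 2*cosh(z) was incorrectly written as cosh(z)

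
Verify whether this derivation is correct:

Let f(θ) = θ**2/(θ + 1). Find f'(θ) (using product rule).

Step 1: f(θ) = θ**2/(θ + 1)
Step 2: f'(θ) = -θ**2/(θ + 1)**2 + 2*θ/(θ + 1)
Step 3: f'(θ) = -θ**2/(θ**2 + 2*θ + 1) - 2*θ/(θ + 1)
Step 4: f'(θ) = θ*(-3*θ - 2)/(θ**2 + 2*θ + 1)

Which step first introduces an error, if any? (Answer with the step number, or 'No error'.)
Step 3

Step 3 is incorrect due to a sign flip.
The step shows: -θ**2/(θ**2 + 2*θ + 1) - 2*θ/(θ + 1)
The correct value should be: -θ**2/(θ**2 + 2*θ + 1) + 2*θ/(θ + 1)

Explanation: The sign of one term was flipped: the term 2*θ/(θ + 1) was incorrectly written as -2*θ/(θ + 1)
The later steps are derived from this incorrect expression, so the error originates in Step 3.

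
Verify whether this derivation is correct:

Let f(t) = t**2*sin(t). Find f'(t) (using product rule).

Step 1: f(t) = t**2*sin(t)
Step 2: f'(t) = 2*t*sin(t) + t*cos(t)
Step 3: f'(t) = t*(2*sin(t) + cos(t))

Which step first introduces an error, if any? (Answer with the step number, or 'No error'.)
Step 2

Step 2 is incorrect due to a wrong exponent.
The step shows: 2*t*sin(t) + t*cos(t)
The correct value should be: t**2*cos(t) + 2*t*sin(t)

Explanation: The exponent 2 on t was incorrectly written as 1: the term t**2*cos(t) was incorrectly written as t*cos(t)
The later steps are derived from this incorrect expression, so the error originates in Step 2.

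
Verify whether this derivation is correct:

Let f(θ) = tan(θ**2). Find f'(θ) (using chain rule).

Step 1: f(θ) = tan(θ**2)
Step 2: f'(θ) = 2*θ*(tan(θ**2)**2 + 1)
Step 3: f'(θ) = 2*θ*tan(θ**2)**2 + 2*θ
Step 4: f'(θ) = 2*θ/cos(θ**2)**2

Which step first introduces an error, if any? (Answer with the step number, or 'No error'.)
No error

All steps in this derivation are correct.
The final answer f'(θ) = 2*θ/cos(θ**2)**2 is valid.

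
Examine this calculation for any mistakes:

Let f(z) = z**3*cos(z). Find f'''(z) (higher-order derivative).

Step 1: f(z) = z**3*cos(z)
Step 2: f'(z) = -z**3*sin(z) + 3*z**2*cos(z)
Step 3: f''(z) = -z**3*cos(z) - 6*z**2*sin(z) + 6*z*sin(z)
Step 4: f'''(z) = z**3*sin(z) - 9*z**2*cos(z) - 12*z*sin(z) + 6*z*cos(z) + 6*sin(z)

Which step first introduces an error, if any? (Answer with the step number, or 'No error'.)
Step 3

Step 3 is incorrect due to a wrong trig function.
The step shows: -z**3*cos(z) - 6*z**2*sin(z) + 6*z*sin(z)
The correct value should be: -z**3*cos(z) - 6*z**2*sin(z) + 6*z*cos(z)

Explanation: cos(z) was incorrectly written as sin(z): the term 6*z*cos(z) was incorrectly written as 6*z*sin(z)
The later steps are derived from this incorrect expression, so the error originates in Step 3.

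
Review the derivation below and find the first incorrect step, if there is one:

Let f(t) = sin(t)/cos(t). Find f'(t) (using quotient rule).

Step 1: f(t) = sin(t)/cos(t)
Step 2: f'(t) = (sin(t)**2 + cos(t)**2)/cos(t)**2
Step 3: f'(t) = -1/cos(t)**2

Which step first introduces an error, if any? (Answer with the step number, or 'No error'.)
Step 3

Step 3 is incorrect due to a sign flip.
The step shows: -1/cos(t)**2
The correct value should be: cos(t)**(-2)

Explanation: The sign of the whole expression was flipped: the term cos(t)**(-2) was incorrectly written as -1/cos(t)**2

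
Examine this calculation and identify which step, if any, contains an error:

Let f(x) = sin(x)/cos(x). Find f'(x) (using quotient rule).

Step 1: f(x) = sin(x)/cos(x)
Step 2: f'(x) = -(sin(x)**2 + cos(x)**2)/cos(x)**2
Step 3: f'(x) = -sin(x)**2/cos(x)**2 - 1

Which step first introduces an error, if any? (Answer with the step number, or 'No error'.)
Step 2

Step 2 is incorrect due to a sign flip.
The step shows: -(sin(x)**2 + cos(x)**2)/cos(x)**2
The correct value should be: (sin(x)**2 + cos(x)**2)/cos(x)**2

Explanation: The sign of the whole expression was flipped: the term (sin(x)**2 + cos(x)**2)/cos(x)**2 was incorrectly written as -(sin(x)**2 + cos(x)**2)/cos(x)**2
The later steps are derived from this incorrect expression, so the error originates in Step 2.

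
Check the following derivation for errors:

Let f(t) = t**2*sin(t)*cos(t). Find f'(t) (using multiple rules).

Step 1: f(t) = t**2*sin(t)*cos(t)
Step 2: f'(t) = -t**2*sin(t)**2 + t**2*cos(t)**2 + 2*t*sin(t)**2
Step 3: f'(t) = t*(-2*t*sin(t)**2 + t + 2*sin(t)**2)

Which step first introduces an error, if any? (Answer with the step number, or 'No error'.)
Step 2

Step 2 is incorrect due to a wrong trig function.
The step shows: -t**2*sin(t)**2 + t**2*cos(t)**2 + 2*t*sin(t)**2
The correct value should be: -t**2*sin(t)**2 + t**2*cos(t)**2 + 2*t*sin(t)*cos(t)

Explanation: cos(t) was incorrectly written as sin(t): the term 2*t*sin(t)*cos(t) was incorrectly written as 2*t*sin(t)**2
The later steps are derived from this incorrect expression, so the error originates in Step 2.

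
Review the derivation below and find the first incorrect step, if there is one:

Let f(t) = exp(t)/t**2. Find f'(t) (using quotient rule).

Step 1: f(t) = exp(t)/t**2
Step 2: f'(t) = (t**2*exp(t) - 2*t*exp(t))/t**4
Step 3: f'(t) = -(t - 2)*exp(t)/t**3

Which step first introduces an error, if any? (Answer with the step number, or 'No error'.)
Step 3

Step 3 is incorrect due to a sign flip.
The step shows: -(t - 2)*exp(t)/t**3
The correct value should be: (t - 2)*exp(t)/t**3

Explanation: The sign of the whole expression was flipped: the term (t - 2)*exp(t)/t**3 was incorrectly written as -(t - 2)*exp(t)/t**3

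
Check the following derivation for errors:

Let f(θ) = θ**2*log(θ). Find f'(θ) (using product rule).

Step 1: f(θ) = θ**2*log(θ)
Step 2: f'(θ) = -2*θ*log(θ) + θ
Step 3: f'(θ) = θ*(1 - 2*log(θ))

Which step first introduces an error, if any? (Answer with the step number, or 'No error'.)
Step 2

Step 2 is incorrect due to a sign flip.
The step shows: -2*θ*log(θ) + θ
The correct value should be: 2*θ*log(θ) + θ

Explanation: The sign of one term was flipped: the term 2*θ*log(θ) was incorrectly written as -2*θ*log(θ)
The later steps are derived from this incorrect expression, so the error originates in Step 2.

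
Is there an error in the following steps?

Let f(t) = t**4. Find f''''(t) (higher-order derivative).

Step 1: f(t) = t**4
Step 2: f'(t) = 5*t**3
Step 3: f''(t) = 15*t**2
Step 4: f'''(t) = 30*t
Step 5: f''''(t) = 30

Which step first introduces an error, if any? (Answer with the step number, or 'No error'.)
Step 2

Step 2 is incorrect due to a wrong coefficient.
The step shows: 5*t**3
The correct value should be: 4*t**3

Explanation: The coefficient 4 was incorrectly written as 5: the term 4*t**3 was incorrectly written as 5*t**3
The later steps are derived from this incorrect expression, so the error originates in Step 2.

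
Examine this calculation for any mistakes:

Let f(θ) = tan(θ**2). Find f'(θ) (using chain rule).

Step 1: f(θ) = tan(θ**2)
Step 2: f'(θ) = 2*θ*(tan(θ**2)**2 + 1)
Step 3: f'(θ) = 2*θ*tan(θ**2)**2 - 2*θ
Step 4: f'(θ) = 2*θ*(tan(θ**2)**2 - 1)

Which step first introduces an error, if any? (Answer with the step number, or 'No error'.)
Step 3

Step 3 is incorrect due to a sign flip.
The step shows: 2*θ*tan(θ**2)**2 - 2*θ
The correct value should be: 2*θ*tan(θ**2)**2 + 2*θ

Explanation: The sign of one term was flipped: the term 2*θ was incorrectly written as -2*θ
The later steps are derived from this incorrect expression, so the error originates in Step 3.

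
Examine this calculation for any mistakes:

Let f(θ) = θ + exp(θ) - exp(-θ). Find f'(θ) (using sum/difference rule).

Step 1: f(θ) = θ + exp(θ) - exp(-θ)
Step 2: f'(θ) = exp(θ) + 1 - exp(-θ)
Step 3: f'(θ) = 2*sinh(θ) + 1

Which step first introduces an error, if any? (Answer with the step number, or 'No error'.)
Step 2

Step 2 is incorrect due to a sign flip.
The step shows: exp(θ) + 1 - exp(-θ)
The correct value should be: exp(θ) + 1 + exp(-θ)

Explanation: The sign of one term was flipped: the term exp(-θ) was incorrectly written as -exp(-θ)
The later steps are derived from this incorrect expression, so the error originates in Step 2.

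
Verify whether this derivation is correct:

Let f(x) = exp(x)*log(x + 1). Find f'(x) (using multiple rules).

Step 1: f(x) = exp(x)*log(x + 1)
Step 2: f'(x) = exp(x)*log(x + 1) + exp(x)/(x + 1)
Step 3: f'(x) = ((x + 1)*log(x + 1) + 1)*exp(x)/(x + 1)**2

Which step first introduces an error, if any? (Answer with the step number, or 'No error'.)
Step 3

Step 3 is incorrect due to a wrong exponent.
The step shows: ((x + 1)*log(x + 1) + 1)*exp(x)/(x + 1)**2
The correct value should be: ((x + 1)*log(x + 1) + 1)*exp(x)/(x + 1)

Explanation: The exponent -1 on x + 1 was incorrectly written as -2: the term ((x + 1)*log(x + 1) + 1)*exp(x)/(x + 1) was incorrectly written as ((x + 1)*log(x + 1) + 1)*exp(x)/(x + 1)**2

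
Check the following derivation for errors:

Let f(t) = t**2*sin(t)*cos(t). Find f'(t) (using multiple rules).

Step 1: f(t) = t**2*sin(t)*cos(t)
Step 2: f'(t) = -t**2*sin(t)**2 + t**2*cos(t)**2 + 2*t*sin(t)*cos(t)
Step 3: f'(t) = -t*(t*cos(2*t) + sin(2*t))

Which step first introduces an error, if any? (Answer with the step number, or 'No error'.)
Step 3

Step 3 is incorrect due to a sign flip.
The step shows: -t*(t*cos(2*t) + sin(2*t))
The correct value should be: t*(t*cos(2*t) + sin(2*t))

Explanation: The sign of the whole expression was flipped: the term t*(t*cos(2*t) + sin(2*t)) was incorrectly written as -t*(t*cos(2*t) + sin(2*t))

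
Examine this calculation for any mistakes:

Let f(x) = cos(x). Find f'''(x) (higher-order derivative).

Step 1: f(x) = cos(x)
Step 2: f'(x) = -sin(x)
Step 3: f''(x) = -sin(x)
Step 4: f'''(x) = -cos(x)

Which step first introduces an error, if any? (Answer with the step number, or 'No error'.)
Step 3

Step 3 is incorrect due to a wrong trig function.
The step shows: -sin(x)
The correct value should be: -cos(x)

Explanation: cos(x) was incorrectly written as sin(x): the term -cos(x) was incorrectly written as -sin(x)
The later steps are derived from this incorrect expression, so the error originates in Step 3.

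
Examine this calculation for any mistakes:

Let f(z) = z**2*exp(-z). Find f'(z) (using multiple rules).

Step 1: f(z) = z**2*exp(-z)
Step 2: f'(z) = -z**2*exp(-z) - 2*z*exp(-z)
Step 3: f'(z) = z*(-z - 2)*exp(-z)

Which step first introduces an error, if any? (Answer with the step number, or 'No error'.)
Step 2

Step 2 is incorrect due to a sign flip.
The step shows: -z**2*exp(-z) - 2*z*exp(-z)
The correct value should be: -z**2*exp(-z) + 2*z*exp(-z)

Explanation: The sign of one term was flipped: the term 2*z*exp(-z) was incorrectly written as -2*z*exp(-z)
The later steps are derived from this incorrect expression, so the error originates in Step 2.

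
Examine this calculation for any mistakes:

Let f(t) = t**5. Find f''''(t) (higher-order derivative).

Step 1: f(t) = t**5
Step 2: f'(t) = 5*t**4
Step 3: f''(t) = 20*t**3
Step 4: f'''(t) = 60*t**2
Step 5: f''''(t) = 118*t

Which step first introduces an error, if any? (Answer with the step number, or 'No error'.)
Step 5

Step 5 is incorrect due to a wrong coefficient.
The step shows: 118*t
The correct value should be: 120*t

Explanation: The coefficient 120 was incorrectly written as 118: the term 120*t was incorrectly written as 118*t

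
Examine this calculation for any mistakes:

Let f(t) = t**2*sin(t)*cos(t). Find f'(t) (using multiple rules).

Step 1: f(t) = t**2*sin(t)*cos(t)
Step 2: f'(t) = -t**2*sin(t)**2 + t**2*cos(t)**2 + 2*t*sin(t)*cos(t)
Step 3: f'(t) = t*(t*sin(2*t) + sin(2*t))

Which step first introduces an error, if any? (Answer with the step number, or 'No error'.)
Step 3

Step 3 is incorrect due to a wrong trig function.
The step shows: t*(t*sin(2*t) + sin(2*t))
The correct value should be: t*(t*cos(2*t) + sin(2*t))

Explanation: cos(2*t) was incorrectly written as sin(2*t): the term t*(t*cos(2*t) + sin(2*t)) was incorrectly written as t*(t*sin(2*t) + sin(2*t))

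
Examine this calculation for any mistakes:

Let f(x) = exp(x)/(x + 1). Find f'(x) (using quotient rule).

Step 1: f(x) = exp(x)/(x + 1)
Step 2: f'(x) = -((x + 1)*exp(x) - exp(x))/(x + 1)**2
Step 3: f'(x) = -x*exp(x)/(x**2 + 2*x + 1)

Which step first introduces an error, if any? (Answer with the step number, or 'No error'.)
Step 2

Step 2 is incorrect due to a sign flip.
The step shows: -((x + 1)*exp(x) - exp(x))/(x + 1)**2
The correct value should be: ((x + 1)*exp(x) - exp(x))/(x + 1)**2

Explanation: The sign of the whole expression was flipped: the term ((x + 1)*exp(x) - exp(x))/(x + 1)**2 was incorrectly written as -((x + 1)*exp(x) - exp(x))/(x + 1)**2
The later steps are derived from this incorrect expression, so the error originates in Step 2.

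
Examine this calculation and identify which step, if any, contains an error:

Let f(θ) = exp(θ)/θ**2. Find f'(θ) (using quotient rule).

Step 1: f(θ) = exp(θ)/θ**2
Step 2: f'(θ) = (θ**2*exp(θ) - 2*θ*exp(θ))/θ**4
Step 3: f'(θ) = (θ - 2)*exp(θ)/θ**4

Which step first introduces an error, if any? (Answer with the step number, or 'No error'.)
Step 3

Step 3 is incorrect due to a wrong exponent.
The step shows: (θ - 2)*exp(θ)/θ**4
The correct value should be: (θ - 2)*exp(θ)/θ**3

Explanation: The exponent -3 on θ was incorrectly written as -4: the term (θ - 2)*exp(θ)/θ**3 was incorrectly written as (θ - 2)*exp(θ)/θ**4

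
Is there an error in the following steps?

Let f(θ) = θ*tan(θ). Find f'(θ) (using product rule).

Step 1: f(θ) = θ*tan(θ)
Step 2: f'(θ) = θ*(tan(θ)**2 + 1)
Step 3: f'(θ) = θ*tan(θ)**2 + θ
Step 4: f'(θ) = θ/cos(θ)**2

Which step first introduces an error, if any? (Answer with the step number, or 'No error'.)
Step 2

Step 2 is incorrect due to a dropped term.
The step shows: θ*(tan(θ)**2 + 1)
The correct value should be: θ*(tan(θ)**2 + 1) + tan(θ)

Explanation: A term was dropped: the term tan(θ) was incorrectly omitted
The later steps are derived from this incorrect expression, so the error originates in Step 2.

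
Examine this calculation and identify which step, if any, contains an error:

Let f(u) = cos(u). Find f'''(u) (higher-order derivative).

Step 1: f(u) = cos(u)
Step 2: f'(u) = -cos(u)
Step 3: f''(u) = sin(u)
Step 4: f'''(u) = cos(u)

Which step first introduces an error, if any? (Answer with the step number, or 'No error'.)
Step 2

Step 2 is incorrect due to a wrong trig function.
The step shows: -cos(u)
The correct value should be: -sin(u)

Explanation: sin(u) was incorrectly written as cos(u): the term -sin(u) was incorrectly written as -cos(u)
The later steps are derived from this incorrect expression, so the error originates in Step 2.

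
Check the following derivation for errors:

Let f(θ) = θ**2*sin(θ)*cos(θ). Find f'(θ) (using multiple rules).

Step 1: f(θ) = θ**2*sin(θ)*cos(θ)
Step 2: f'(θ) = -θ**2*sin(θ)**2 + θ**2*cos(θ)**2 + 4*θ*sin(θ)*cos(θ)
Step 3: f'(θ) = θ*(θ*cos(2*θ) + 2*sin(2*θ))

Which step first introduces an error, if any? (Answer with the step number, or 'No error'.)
Step 2

Step 2 is incorrect due to a wrong coefficient.
The step shows: -θ**2*sin(θ)**2 + θ**2*cos(θ)**2 + 4*θ*sin(θ)*cos(θ)
The correct value should be: -θ**2*sin(θ)**2 + θ**2*cos(θ)**2 + 2*θ*sin(θ)*cos(θ)

Explanation: The coefficient 2 was incorrectly written as 4: the term 2*θ*sin(θ)*cos(θ) was incorrectly written as 4*θ*sin(θ)*cos(θ)
The later steps are derived from this incorrect expression, so the error originates in Step 2.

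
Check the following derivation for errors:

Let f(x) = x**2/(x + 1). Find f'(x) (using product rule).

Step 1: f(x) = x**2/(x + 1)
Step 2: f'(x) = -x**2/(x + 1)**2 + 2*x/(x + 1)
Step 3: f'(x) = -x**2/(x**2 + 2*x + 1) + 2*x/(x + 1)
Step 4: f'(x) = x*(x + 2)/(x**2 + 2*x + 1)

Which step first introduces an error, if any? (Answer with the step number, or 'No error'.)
No error

All steps in this derivation are correct.
The final answer f'(x) = x*(x + 2)/(x**2 + 2*x + 1) is valid.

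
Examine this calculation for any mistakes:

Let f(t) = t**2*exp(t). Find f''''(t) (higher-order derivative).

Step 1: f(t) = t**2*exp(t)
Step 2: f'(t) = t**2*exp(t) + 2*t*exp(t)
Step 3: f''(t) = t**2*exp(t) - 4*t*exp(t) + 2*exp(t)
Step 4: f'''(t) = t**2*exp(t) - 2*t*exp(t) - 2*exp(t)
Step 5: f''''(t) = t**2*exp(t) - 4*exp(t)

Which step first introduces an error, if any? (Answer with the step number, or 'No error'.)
Step 3

Step 3 is incorrect due to a sign flip.
The step shows: t**2*exp(t) - 4*t*exp(t) + 2*exp(t)
The correct value should be: t**2*exp(t) + 4*t*exp(t) + 2*exp(t)

Explanation: The sign of one term was flipped: the term 4*t*exp(t) was incorrectly written as -4*t*exp(t)
The later steps are derived from this incorrect expression, so the error originates in Step 3.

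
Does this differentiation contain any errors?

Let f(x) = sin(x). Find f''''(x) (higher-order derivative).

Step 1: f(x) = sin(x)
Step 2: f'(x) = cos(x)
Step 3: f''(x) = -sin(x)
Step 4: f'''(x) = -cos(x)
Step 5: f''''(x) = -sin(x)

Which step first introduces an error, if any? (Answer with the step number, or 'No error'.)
Step 5

Step 5 is incorrect due to a sign flip.
The step shows: -sin(x)
The correct value should be: sin(x)

Explanation: The sign of the whole expression was flipped: the term sin(x) was incorrectly written as -sin(x)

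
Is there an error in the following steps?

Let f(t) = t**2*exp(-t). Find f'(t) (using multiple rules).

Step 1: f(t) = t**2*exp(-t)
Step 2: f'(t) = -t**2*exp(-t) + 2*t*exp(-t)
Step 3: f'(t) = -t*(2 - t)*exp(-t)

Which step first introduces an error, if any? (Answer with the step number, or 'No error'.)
Step 3

Step 3 is incorrect due to a sign flip.
The step shows: -t*(2 - t)*exp(-t)
The correct value should be: t*(2 - t)*exp(-t)

Explanation: The sign of the whole expression was flipped: the term t*(2 - t)*exp(-t) was incorrectly written as -t*(2 - t)*exp(-t)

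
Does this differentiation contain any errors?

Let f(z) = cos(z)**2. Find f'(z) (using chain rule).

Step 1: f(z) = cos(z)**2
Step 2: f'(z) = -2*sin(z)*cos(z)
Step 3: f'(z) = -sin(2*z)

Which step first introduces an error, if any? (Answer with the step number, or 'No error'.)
No error

All steps in this derivation are correct.
The final answer f'(z) = -sin(2*z) is valid.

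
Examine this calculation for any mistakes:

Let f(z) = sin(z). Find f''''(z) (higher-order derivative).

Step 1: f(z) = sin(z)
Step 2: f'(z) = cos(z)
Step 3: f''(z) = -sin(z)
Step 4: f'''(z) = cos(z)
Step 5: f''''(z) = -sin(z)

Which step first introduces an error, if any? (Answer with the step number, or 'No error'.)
Step 4

Step 4 is incorrect due to a sign flip.
The step shows: cos(z)
The correct value should be: -cos(z)

Explanation: The sign of the whole expression was flipped: the term -cos(z) was incorrectly written as cos(z)
The later steps are derived from this incorrect expression, so the error originates in Step 4.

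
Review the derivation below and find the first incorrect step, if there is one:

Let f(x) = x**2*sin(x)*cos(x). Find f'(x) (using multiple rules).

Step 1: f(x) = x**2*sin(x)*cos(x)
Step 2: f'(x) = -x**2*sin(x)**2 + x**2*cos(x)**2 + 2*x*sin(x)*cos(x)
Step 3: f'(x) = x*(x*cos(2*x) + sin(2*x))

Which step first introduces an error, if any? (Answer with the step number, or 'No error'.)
No error

All steps in this derivation are correct.
The final answer f'(x) = x*(x*cos(2*x) + sin(2*x)) is valid.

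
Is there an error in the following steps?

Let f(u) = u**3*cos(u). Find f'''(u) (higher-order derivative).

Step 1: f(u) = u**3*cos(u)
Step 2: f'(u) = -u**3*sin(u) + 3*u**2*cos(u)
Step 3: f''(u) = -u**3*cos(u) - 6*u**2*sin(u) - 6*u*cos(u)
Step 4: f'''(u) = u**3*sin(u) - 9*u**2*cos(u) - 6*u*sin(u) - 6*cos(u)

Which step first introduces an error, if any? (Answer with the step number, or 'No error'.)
Step 3

Step 3 is incorrect due to a sign flip.
The step shows: -u**3*cos(u) - 6*u**2*sin(u) - 6*u*cos(u)
The correct value should be: -u**3*cos(u) - 6*u**2*sin(u) + 6*u*cos(u)

Explanation: The sign of one term was flipped: the term 6*u*cos(u) was incorrectly written as -6*u*cos(u)
The later steps are derived from this incorrect expression, so the error originates in Step 3.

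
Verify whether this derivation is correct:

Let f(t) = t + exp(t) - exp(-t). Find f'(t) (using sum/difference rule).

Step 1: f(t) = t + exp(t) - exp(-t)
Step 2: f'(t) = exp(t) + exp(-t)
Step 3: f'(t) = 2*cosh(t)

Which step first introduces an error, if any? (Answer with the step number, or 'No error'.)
Step 2

Step 2 is incorrect due to a dropped term.
The step shows: exp(t) + exp(-t)
The correct value should be: exp(t) + 1 + exp(-t)

Explanation: A term was dropped: the term 1 was incorrectly omitted
The later steps are derived from this incorrect expression, so the error originates in Step 2.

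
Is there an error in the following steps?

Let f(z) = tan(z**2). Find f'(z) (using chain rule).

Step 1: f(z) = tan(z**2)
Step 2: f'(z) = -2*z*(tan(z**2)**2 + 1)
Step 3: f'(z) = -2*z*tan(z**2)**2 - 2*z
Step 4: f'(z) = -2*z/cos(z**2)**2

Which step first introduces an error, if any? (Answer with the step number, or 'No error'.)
Step 2

Step 2 is incorrect due to a sign flip.
The step shows: -2*z*(tan(z**2)**2 + 1)
The correct value should be: 2*z*(tan(z**2)**2 + 1)

Explanation: The sign of the whole expression was flipped: the term 2*z*(tan(z**2)**2 + 1) was incorrectly written as -2*z*(tan(z**2)**2 + 1)
The later steps are derived from this incorrect expression, so the error originates in Step 2.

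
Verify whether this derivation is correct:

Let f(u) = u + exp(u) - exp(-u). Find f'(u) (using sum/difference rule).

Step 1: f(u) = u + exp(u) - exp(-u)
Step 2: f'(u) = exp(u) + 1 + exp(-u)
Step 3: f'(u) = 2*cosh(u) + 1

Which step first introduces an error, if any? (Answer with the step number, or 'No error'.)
No error

All steps in this derivation are correct.
The final answer f'(u) = 2*cosh(u) + 1 is valid.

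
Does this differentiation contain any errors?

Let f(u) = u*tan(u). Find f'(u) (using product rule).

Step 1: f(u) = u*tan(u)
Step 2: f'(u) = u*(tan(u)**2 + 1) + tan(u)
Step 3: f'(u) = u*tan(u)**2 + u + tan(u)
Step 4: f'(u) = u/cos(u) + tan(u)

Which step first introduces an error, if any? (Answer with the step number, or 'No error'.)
Step 4

Step 4 is incorrect due to a wrong exponent.
The step shows: u/cos(u) + tan(u)
The correct value should be: u/cos(u)**2 + tan(u)

Explanation: The exponent -2 on cos(u) was incorrectly written as -1: the term u/cos(u)**2 was incorrectly written as u/cos(u)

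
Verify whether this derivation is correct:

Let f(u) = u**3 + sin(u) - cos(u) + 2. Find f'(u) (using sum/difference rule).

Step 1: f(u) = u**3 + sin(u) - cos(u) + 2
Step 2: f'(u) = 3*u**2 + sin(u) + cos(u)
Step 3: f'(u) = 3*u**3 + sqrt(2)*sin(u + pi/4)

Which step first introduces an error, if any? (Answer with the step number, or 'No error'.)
Step 3

Step 3 is incorrect due to a wrong exponent.
The step shows: 3*u**3 + sqrt(2)*sin(u + pi/4)
The correct value should be: 3*u**2 + sqrt(2)*sin(u + pi/4)

Explanation: The exponent 2 on u was incorrectly written as 3: the term 3*u**2 was incorrectly written as 3*u**3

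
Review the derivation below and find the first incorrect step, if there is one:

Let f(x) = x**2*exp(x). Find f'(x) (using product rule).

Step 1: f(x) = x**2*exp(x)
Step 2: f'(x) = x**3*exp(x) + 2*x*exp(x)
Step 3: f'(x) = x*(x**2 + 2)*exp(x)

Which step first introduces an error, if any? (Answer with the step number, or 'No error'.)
Step 2

Step 2 is incorrect due to a wrong exponent.
The step shows: x**3*exp(x) + 2*x*exp(x)
The correct value should be: x**2*exp(x) + 2*x*exp(x)

Explanation: The exponent 2 on x was incorrectly written as 3: the term x**2*exp(x) was incorrectly written as x**3*exp(x)
The later steps are derived from this incorrect expression, so the error originates in Step 2.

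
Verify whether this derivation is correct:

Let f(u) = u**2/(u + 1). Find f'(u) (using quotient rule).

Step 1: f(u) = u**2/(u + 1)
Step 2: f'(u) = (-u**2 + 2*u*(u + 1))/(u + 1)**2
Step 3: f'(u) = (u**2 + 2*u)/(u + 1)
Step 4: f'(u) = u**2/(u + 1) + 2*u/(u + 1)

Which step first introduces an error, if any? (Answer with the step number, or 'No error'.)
Step 3

Step 3 is incorrect due to a wrong exponent.
The step shows: (u**2 + 2*u)/(u + 1)
The correct value should be: (u**2 + 2*u)/(u + 1)**2

Explanation: The exponent -2 on u + 1 was incorrectly written as -1: the term (u**2 + 2*u)/(u + 1)**2 was incorrectly written as (u**2 + 2*u)/(u + 1)
The later steps are derived from this incorrect expression, so the error originates in Step 3.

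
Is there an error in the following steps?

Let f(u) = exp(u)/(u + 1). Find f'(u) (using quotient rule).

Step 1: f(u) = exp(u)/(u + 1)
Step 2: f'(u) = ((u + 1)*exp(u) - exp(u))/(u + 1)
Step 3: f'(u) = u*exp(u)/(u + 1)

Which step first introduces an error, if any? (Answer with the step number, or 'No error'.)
Step 2

Step 2 is incorrect due to a wrong exponent.
The step shows: ((u + 1)*exp(u) - exp(u))/(u + 1)
The correct value should be: ((u + 1)*exp(u) - exp(u))/(u + 1)**2

Explanation: The exponent -2 on u + 1 was incorrectly written as -1: the term ((u + 1)*exp(u) - exp(u))/(u + 1)**2 was incorrectly written as ((u + 1)*exp(u) - exp(u))/(u + 1)
The later steps are derived from this incorrect expression, so the error originates in Step 2.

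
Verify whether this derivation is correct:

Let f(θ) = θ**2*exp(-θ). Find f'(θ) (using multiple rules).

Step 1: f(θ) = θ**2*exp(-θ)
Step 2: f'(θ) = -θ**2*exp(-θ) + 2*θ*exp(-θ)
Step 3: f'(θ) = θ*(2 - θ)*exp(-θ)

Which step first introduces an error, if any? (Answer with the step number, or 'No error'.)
No error

All steps in this derivation are correct.
The final answer f'(θ) = θ*(2 - θ)*exp(-θ) is valid.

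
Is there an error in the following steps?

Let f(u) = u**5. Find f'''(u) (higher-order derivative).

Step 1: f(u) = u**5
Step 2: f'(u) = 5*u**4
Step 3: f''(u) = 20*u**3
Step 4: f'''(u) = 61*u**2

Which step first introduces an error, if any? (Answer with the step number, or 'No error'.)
Step 4

Step 4 is incorrect due to a wrong coefficient.
The step shows: 61*u**2
The correct value should be: 60*u**2

Explanation: The coefficient 60 was incorrectly written as 61: the term 60*u**2 was incorrectly written as 61*u**2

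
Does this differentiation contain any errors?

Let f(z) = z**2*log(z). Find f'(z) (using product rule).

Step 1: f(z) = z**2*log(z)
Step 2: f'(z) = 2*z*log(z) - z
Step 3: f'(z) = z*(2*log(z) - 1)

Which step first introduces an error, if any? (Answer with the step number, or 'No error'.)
Step 2

Step 2 is incorrect due to a sign flip.
The step shows: 2*z*log(z) - z
The correct value should be: 2*z*log(z) + z

Explanation: The sign of one term was flipped: the term z was incorrectly written as -z
The later steps are derived from this incorrect expression, so the error originates in Step 2.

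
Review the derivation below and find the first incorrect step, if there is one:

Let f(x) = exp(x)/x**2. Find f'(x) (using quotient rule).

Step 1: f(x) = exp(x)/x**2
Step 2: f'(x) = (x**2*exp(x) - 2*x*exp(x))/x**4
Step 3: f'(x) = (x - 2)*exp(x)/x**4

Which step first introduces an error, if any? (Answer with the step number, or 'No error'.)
Step 3

Step 3 is incorrect due to a wrong exponent.
The step shows: (x - 2)*exp(x)/x**4
The correct value should be: (x - 2)*exp(x)/x**3

Explanation: The exponent -3 on x was incorrectly written as -4: the term (x - 2)*exp(x)/x**3 was incorrectly written as (x - 2)*exp(x)/x**4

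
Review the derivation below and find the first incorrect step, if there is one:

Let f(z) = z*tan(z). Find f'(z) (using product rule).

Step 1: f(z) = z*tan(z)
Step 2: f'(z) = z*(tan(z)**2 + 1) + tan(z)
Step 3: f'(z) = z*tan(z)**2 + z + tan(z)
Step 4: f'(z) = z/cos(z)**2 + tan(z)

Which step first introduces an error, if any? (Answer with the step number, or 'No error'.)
No error

All steps in this derivation are correct.
The final answer f'(z) = z/cos(z)**2 + tan(z) is valid.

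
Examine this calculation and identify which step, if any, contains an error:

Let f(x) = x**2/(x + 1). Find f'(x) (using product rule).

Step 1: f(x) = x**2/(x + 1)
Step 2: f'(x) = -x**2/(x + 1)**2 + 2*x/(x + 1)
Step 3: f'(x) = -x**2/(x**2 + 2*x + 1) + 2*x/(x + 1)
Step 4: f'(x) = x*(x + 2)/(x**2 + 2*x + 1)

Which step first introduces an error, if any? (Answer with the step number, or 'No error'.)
No error

All steps in this derivation are correct.
The final answer f'(x) = x*(x + 2)/(x**2 + 2*x + 1) is valid.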